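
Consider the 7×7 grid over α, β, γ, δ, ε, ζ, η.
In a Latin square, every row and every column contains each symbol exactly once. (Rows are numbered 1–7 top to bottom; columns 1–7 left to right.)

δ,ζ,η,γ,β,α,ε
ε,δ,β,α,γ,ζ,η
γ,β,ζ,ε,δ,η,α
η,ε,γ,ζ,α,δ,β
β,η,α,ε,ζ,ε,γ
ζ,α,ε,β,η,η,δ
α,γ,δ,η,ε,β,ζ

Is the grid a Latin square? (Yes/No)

Row 5 contains ε twice (at columns 4 and 6); row 6 is also not a permutation.

No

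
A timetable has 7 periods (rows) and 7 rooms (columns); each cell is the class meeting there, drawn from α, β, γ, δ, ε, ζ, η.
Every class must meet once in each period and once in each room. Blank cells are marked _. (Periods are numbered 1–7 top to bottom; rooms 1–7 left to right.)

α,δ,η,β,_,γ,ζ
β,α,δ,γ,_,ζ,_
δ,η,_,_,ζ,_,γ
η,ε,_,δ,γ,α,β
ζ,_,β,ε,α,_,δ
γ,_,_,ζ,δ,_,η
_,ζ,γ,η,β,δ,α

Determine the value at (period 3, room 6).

Period 1, room 5: period 1 has {α, β, γ, δ, ζ, η} and room 5 has {α, β, γ, δ, ζ}, leaving only ε.
Period 2, room 5: period 2 has {α, β, γ, δ, ζ} and room 5 has {α, β, γ, δ, ε, ζ}, leaving only η.
Period 2, room 7: period 2 has {α, β, γ, δ, ζ, η} and room 7 has {α, β, γ, δ, ζ, η}, leaving only ε.
Period 3, room 4: period 3 has {γ, δ, ζ, η} and room 4 has {β, γ, δ, ε, ζ, η}, leaving only α.
Period 3, room 3: period 3 has {α, γ, δ, ζ, η} and room 3 has {β, γ, δ, η}, leaving only ε.
Period 3 already has {α, γ, δ, ε, ζ, η} and room 6 already has {α, γ, δ, ζ}, so period 3, room 6 must be β.

β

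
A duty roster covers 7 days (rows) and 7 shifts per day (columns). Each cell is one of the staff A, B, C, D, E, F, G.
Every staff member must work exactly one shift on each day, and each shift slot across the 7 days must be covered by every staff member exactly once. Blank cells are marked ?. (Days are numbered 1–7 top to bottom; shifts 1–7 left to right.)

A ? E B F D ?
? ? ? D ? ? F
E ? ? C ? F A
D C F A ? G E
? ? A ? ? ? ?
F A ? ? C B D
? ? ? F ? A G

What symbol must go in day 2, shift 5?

Day 1, shift 2: day 1 has {A, B, D, E, F} and shift 2 has {A, C}, leaving only G.
Day 1, shift 7: day 1 has {A, B, D, E, F, G} and shift 7 has {A, D, E, F, G}, leaving only C.
Day 4, shift 5: day 4 has {A, C, D, E, F, G} and shift 5 has {C, F}, leaving only B.
Day 5, shift 7: day 5 has {A} and shift 7 has {A, C, D, E, F, G}, leaving only B.
Day 6, shift 3: day 6 has {A, B, C, D, F} and shift 3 has {A, E, F}, leaving only G.
Day 6, shift 4: day 6 has {A, B, C, D, F, G} and shift 4 has {A, B, C, D, F}, leaving only E.
Day 5, shift 4: day 5 has {A, B} and shift 4 has {A, B, C, D, E, F}, leaving only G.
Day 5, shift 1: day 5 has {A, B, G} and shift 1 has {A, D, E, F}, leaving only C.
Day 5, shift 6: day 5 has {A, B, C, G} and shift 6 has {A, B, D, F, G}, leaving only E.
Day 2, shift 6: day 2 has {D, F} and shift 6 has {A, B, D, E, F, G}, leaving only C.
Day 2, shift 3: day 2 has {C, D, F} and shift 3 has {A, E, F, G}, leaving only B.
Day 2, shift 1: day 2 has {B, C, D, F} and shift 1 has {A, C, D, E, F}, leaving only G.
Day 2, shift 2: day 2 has {B, C, D, F, G} and shift 2 has {A, C, G}, leaving only E.
Day 2 already has {B, C, D, E, F, G} and shift 5 already has {B, C, F}, so day 2, shift 5 must be A.

A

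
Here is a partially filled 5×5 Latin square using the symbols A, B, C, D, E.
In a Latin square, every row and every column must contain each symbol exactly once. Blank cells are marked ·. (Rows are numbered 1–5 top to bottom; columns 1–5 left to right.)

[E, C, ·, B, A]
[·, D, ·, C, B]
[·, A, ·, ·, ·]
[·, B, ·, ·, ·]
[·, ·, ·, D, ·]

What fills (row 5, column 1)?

Row 1, column 3: row 1 has {A, B, C, E} and column 3 has {}, leaving only D.
Row 2, column 1: row 2 has {B, C, D} and column 1 has {E}, leaving only A.
Row 2, column 3: row 2 has {A, B, C, D} and column 3 has {D}, leaving only E.
Row 3, column 4: row 3 has {A} and column 4 has {B, C, D}, leaving only E.
Row 4, column 4: row 4 has {B} and column 4 has {B, C, D, E}, leaving only A.
Row 4, column 3: row 4 has {A, B} and column 3 has {D, E}, leaving only C.
Row 3, column 3: row 3 has {A, E} and column 3 has {C, D, E}, leaving only B.
Row 4, column 1: row 4 has {A, B, C} and column 1 has {A, E}, leaving only D.
Row 3, column 1: row 3 has {A, B, E} and column 1 has {A, D, E}, leaving only C.
Row 5 already has {D} and column 1 already has {A, C, D, E}, so row 5, column 1 must be B.

B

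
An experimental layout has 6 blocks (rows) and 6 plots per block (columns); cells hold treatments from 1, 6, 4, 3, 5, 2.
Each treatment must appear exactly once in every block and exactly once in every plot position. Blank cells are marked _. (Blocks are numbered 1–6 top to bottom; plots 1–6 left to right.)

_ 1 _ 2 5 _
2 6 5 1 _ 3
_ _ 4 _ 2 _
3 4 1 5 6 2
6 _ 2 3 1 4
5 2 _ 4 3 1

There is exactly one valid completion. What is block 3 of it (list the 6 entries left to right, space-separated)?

Block 3, plot 1: block 3 has {4, 2} and plot 1 has {6, 3, 5, 2}, leaving only 1.
Block 3, plot 4: block 3 has {1, 4, 2} and plot 4 has {1, 4, 3, 5, 2}, leaving only 6.
Block 3, plot 6: block 3 has {1, 6, 4, 2} and plot 6 has {1, 4, 3, 2}, leaving only 5.
Block 3, plot 2: block 3 has {1, 6, 4, 5, 2} and plot 2 has {1, 6, 4, 2}, leaving only 3.
So block 3 reads: 1 3 4 6 2 5.

1 3 4 6 2 5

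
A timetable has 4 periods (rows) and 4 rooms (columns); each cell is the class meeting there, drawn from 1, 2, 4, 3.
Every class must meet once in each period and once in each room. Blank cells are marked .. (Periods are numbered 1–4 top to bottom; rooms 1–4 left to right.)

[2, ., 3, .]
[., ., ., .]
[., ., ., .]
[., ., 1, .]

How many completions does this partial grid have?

16

Period 1, room 2: eliminating its period and room leaves {1, 4}.
Period 1, room 4: eliminating its period and room leaves {1, 4}.
Period 2, room 1: eliminating its period and room leaves {1, 4, 3}.
Period 2, room 2: eliminating its period and room leaves {1, 2, 4, 3}.
Period 2, room 3: eliminating its period and room leaves {2, 4}.
Period 2, room 4: eliminating its period and room leaves {1, 2, 4, 3}.
Period 3, room 1: eliminating its period and room leaves {1, 4, 3}.
Period 3, room 2: eliminating its period and room leaves {1, 2, 4, 3}.
Period 3, room 3: eliminating its period and room leaves {2, 4}.
Period 3, room 4: eliminating its period and room leaves {1, 2, 4, 3}.
Period 4, room 1: eliminating its period and room leaves {4, 3}.
Period 4, room 2: eliminating its period and room leaves {2, 4, 3}.
Period 4, room 4: eliminating its period and room leaves {2, 4, 3}.
Enumerating the assignments across these blanks that avoid any period or room repeat gives 16 completions.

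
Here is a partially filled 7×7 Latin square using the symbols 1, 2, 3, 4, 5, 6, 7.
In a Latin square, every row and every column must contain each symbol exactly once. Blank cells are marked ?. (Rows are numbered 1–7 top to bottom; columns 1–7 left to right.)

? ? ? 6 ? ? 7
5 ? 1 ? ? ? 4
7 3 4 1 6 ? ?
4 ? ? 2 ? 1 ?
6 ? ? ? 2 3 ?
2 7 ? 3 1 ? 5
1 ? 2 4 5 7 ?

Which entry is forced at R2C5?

Row 1, column 1: row 1 has {6, 7} and column 1 has {1, 2, 4, 5, 6, 7}, leaving only 3.
Row 1, column 3: row 1 has {3, 6, 7} and column 3 has {1, 2, 4}, leaving only 5.
Row 1, column 5: row 1 has {3, 5, 6, 7} and column 5 has {1, 2, 5, 6}, leaving only 4.
Row 1, column 6: row 1 has {3, 4, 5, 6, 7} and column 6 has {1, 3, 7}, leaving only 2.
Row 1, column 2: row 1 has {2, 3, 4, 5, 6, 7} and column 2 has {3, 7}, leaving only 1.
Row 2, column 4: row 2 has {1, 4, 5} and column 4 has {1, 2, 3, 4, 6}, leaving only 7.
Row 2 already has {1, 4, 5, 7} and column 5 already has {1, 2, 4, 5, 6}, so row 2, column 5 must be 3.

3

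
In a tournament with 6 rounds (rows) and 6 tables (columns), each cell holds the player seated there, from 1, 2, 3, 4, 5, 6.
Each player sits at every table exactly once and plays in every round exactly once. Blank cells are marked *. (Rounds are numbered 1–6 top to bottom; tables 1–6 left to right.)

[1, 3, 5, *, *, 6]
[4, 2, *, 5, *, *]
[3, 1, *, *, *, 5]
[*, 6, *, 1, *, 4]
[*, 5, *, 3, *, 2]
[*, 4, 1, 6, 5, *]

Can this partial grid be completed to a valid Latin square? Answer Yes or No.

No round or table among the givens repeats a symbol, and propagating forced cells runs into no contradiction.
One valid completion exists (for instance, 1 3 5 4 2 6 / 4 2 3 5 6 1 / 3 1 6 2 4 5 / 5 6 2 1 3 4 / 6 5 4 3 1 2 / 2 4 1 6 5 3).

Yes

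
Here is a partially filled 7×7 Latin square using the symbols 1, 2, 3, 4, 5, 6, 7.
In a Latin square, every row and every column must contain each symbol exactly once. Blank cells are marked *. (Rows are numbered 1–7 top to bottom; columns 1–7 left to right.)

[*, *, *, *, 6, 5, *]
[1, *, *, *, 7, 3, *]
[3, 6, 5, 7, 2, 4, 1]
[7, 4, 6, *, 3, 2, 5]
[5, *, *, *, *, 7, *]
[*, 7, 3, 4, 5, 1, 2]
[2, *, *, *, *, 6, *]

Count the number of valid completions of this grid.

9

Row 1, column 1: eliminating its row and column leaves {4}.
Row 1, column 2: eliminating its row and column leaves {1, 2, 3}.
Row 1, column 3: eliminating its row and column leaves {1, 2, 4, 7}.
Row 1, column 4: eliminating its row and column leaves {1, 2, 3}.
Row 1, column 7: eliminating its row and column leaves {3, 4, 7}.
Row 2, column 2: eliminating its row and column leaves {2, 5}.
Row 2, column 3: eliminating its row and column leaves {2, 4}.
Row 2, column 4: eliminating its row and column leaves {2, 5, 6}.
Row 2, column 7: eliminating its row and column leaves {4, 6}.
Row 4, column 4: eliminating its row and column leaves {1}.
Row 5, column 2: eliminating its row and column leaves {1, 2, 3}.
Row 5, column 3: eliminating its row and column leaves {1, 2, 4}.
Row 5, column 4: eliminating its row and column leaves {1, 2, 3, 6}.
Row 5, column 5: eliminating its row and column leaves {1, 4}.
Row 5, column 7: eliminating its row and column leaves {3, 4, 6}.
Row 6, column 1: eliminating its row and column leaves {6}.
Row 7, column 2: eliminating its row and column leaves {1, 3, 5}.
Row 7, column 3: eliminating its row and column leaves {1, 4, 7}.
Row 7, column 4: eliminating its row and column leaves {1, 3, 5}.
Row 7, column 5: eliminating its row and column leaves {1, 4}.
Row 7, column 7: eliminating its row and column leaves {3, 4, 7}.
Enumerating the assignments across these blanks that avoid any row or column repeat gives 9 completions.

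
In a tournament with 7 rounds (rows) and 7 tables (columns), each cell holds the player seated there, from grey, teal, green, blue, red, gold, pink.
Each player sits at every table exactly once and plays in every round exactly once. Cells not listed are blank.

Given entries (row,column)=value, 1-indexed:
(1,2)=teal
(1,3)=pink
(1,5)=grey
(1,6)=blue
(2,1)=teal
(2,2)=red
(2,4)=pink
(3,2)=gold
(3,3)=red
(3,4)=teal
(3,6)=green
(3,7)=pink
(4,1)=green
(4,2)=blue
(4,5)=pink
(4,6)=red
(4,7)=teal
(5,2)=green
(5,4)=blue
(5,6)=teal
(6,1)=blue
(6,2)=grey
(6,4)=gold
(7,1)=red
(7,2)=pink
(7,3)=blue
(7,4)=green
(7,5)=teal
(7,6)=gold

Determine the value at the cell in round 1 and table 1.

Round 1 already has {grey, teal, blue, pink} and table 1 already has {teal, green, blue, red}, so round 1, table 1 must be gold.

gold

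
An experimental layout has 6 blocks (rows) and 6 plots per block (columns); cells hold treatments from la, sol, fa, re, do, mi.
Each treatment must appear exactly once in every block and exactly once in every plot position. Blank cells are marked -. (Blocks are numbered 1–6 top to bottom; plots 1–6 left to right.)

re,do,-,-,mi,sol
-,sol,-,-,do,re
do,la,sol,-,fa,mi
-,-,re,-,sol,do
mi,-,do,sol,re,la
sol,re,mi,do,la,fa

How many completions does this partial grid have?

2

Block 1, plot 3: eliminating its block and plot leaves {la, fa}.
Block 1, plot 4: eliminating its block and plot leaves {la, fa}.
Block 2, plot 1: eliminating its block and plot leaves {la, fa}.
Block 2, plot 3: eliminating its block and plot leaves {la, fa}.
Block 2, plot 4: eliminating its block and plot leaves {la, fa, mi}.
Block 3, plot 4: eliminating its block and plot leaves {re}.
Block 4, plot 1: eliminating its block and plot leaves {la, fa}.
Block 4, plot 2: eliminating its block and plot leaves {fa, mi}.
Block 4, plot 4: eliminating its block and plot leaves {la, fa, mi}.
Block 5, plot 2: eliminating its block and plot leaves {fa}.
Enumerating the assignments across these blanks that avoid any block or plot repeat gives 2 completions.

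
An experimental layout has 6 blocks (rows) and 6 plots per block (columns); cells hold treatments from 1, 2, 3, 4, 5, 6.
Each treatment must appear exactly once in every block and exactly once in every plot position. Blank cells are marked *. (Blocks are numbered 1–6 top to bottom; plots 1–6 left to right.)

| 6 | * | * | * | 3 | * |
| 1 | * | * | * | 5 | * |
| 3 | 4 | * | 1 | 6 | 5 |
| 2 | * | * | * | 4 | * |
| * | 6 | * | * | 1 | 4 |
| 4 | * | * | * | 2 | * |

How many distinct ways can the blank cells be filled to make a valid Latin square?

Block 1, plot 2: eliminating its block and plot leaves {1, 2, 5}.
Block 1, plot 3: eliminating its block and plot leaves {1, 2, 4, 5}.
Block 1, plot 4: eliminating its block and plot leaves {2, 4, 5}.
Block 1, plot 6: eliminating its block and plot leaves {1, 2}.
Block 2, plot 2: eliminating its block and plot leaves {2, 3}.
Block 2, plot 3: eliminating its block and plot leaves {2, 3, 4, 6}.
Block 2, plot 4: eliminating its block and plot leaves {2, 3, 4, 6}.
Block 2, plot 6: eliminating its block and plot leaves {2, 3, 6}.
Block 3, plot 3: eliminating its block and plot leaves {2}.
Block 4, plot 2: eliminating its block and plot leaves {1, 3, 5}.
Block 4, plot 3: eliminating its block and plot leaves {1, 3, 5, 6}.
Block 4, plot 4: eliminating its block and plot leaves {3, 5, 6}.
Block 4, plot 6: eliminating its block and plot leaves {1, 3, 6}.
Block 5, plot 1: eliminating its block and plot leaves {5}.
Block 5, plot 3: eliminating its block and plot leaves {2, 3, 5}.
Block 5, plot 4: eliminating its block and plot leaves {2, 3, 5}.
Block 6, plot 2: eliminating its block and plot leaves {1, 3, 5}.
Block 6, plot 3: eliminating its block and plot leaves {1, 3, 5, 6}.
Block 6, plot 4: eliminating its block and plot leaves {3, 5, 6}.
Block 6, plot 6: eliminating its block and plot leaves {1, 3, 6}.
Enumerating the assignments across these blanks that avoid any block or plot repeat gives 20 completions.

20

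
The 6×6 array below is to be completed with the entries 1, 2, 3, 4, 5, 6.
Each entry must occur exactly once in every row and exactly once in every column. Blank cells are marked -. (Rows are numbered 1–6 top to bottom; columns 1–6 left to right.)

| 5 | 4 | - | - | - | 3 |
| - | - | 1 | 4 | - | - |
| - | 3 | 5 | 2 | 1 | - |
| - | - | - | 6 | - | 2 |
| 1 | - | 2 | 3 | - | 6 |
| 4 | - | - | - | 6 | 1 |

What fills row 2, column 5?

Row 1, column 3: row 1 has {3, 4, 5} and column 3 has {1, 2, 5}, leaving only 6.
Row 1, column 4: row 1 has {3, 4, 5, 6} and column 4 has {2, 3, 4, 6}, leaving only 1.
Row 1, column 5: row 1 has {1, 3, 4, 5, 6} and column 5 has {1, 6}, leaving only 2.
Row 2, column 6: row 2 has {1, 4} and column 6 has {1, 2, 3, 6}, leaving only 5.
Row 2 already has {1, 4, 5} and column 5 already has {1, 2, 6}, so row 2, column 5 must be 3.

3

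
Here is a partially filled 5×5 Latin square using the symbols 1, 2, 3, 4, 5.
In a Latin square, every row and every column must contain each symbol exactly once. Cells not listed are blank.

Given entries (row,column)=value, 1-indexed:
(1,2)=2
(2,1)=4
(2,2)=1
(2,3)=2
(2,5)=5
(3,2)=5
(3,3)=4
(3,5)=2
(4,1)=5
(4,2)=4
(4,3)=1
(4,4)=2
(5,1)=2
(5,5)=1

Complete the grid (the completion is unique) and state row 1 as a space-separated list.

Row 2, column 4: row 2 has {1, 2, 4, 5} and column 4 has {2}, leaving only 3.
Row 3, column 4: row 3 has {2, 4, 5} and column 4 has {2, 3}, leaving only 1.
Row 3, column 1: row 3 has {1, 2, 4, 5} and column 1 has {2, 4, 5}, leaving only 3.
Row 1, column 1: row 1 has {2} and column 1 has {2, 3, 4, 5}, leaving only 1.
Row 4, column 5: row 4 has {1, 2, 4, 5} and column 5 has {1, 2, 5}, leaving only 3.
Row 1, column 5: row 1 has {1, 2} and column 5 has {1, 2, 3, 5}, leaving only 4.
Row 1, column 4: row 1 has {1, 2, 4} and column 4 has {1, 2, 3}, leaving only 5.
Row 1, column 3: row 1 has {1, 2, 4, 5} and column 3 has {1, 2, 4}, leaving only 3.
So row 1 reads: 1 2 3 5 4.

1 2 3 5 4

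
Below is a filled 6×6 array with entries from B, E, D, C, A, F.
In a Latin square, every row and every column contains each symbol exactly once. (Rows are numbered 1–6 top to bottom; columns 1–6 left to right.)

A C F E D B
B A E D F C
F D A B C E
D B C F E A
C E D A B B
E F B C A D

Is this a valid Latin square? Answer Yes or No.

Column 6 contains B twice (at rows 1 and 5), so it is not a permutation.

No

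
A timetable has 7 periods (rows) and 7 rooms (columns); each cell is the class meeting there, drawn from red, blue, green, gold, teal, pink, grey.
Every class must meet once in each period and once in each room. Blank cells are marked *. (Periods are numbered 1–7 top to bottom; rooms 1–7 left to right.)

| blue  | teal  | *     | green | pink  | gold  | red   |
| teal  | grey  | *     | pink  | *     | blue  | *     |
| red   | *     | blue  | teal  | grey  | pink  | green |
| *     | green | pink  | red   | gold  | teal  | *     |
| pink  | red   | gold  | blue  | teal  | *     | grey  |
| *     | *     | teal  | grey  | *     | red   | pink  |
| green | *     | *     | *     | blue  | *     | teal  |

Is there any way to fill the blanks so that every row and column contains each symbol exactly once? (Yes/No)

No period or room among the givens repeats a symbol, and propagating forced cells runs into no contradiction.
One valid completion exists (for instance, blue teal grey green pink gold red / teal grey green pink red blue gold / red gold blue teal grey pink green / grey green pink red gold teal blue / pink red gold blue teal green grey / gold blue teal grey green red pink / green pink red gold blue grey teal).

Yes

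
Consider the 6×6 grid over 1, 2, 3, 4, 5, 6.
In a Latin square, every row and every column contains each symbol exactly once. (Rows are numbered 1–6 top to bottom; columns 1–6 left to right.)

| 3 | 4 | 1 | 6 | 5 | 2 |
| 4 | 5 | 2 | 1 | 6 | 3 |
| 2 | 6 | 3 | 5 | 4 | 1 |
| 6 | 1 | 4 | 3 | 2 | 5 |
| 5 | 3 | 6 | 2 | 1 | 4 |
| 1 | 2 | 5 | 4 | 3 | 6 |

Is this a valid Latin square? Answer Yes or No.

Each row is a permutation of the 6 symbols, and so is each column.

Yes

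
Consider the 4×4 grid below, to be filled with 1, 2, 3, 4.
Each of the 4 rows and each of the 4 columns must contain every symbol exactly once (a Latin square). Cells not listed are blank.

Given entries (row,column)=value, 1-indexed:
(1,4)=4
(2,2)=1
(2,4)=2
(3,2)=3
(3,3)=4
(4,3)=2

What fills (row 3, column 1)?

2

Row 1, column 2: row 1 has {4} and column 2 has {1, 3}, leaving only 2.
Row 2, column 3: row 2 has {1, 2} and column 3 has {2, 4}, leaving only 3.
Row 1, column 3: row 1 has {2, 4} and column 3 has {2, 3, 4}, leaving only 1.
Row 1, column 1: row 1 has {1, 2, 4} and column 1 has {}, leaving only 3.
Row 2, column 1: row 2 has {1, 2, 3} and column 1 has {3}, leaving only 4.
Row 3, column 4: row 3 has {3, 4} and column 4 has {2, 4}, leaving only 1.
Row 3 already has {1, 3, 4} and column 1 already has {3, 4}, so row 3, column 1 must be 2.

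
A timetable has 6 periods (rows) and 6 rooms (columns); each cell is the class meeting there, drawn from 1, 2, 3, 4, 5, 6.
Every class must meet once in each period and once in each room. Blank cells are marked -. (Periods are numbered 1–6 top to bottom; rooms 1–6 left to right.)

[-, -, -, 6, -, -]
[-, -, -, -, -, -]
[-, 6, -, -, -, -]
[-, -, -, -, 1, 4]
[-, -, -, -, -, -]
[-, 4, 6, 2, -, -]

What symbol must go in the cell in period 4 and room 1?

Period 4, room 1 is narrowed to {2, 3, 5, 6}.
If it were 2, propagating the remaining blanks reaches a contradiction.
If it were 3, then period 4, room 3 would be left with no valid symbol.
If it were 5, then period 4, room 3 would be left with no valid symbol.
So period 4, room 1 must be 6.

6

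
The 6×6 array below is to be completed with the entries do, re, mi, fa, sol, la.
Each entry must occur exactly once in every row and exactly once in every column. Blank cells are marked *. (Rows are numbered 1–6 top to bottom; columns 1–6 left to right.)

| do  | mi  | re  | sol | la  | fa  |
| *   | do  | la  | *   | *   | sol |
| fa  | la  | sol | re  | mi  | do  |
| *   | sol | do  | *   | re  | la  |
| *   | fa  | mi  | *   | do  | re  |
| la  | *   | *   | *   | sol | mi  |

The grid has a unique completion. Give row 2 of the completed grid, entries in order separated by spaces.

Row 2, column 5: row 2 has {do, sol, la} and column 5 has {do, re, mi, sol, la}, leaving only fa.
Row 2, column 4: row 2 has {do, fa, sol, la} and column 4 has {re, sol}, leaving only mi.
Row 2, column 1: row 2 has {do, mi, fa, sol, la} and column 1 has {do, fa, la}, leaving only re.
So row 2 reads: re do la mi fa sol.

re do la mi fa sol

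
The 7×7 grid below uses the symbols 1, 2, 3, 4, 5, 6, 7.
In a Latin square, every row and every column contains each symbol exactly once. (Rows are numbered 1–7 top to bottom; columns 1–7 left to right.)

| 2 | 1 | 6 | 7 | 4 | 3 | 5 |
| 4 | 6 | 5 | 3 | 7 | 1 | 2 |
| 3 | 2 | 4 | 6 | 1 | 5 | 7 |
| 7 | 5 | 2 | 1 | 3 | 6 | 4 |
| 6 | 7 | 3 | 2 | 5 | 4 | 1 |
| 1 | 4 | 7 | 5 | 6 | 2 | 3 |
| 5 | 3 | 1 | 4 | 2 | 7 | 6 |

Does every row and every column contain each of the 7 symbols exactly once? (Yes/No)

Each row is a permutation of the 7 symbols, and so is each column.

Yes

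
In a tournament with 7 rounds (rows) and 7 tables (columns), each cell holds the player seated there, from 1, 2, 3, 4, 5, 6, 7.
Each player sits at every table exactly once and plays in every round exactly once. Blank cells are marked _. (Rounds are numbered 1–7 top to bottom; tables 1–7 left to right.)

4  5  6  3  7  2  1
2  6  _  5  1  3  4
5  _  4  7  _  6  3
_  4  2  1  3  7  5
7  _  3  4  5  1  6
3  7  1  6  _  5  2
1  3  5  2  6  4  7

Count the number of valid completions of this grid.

Round 2, table 3: eliminating its round and table leaves {7}.
Round 3, table 2: eliminating its round and table leaves {1, 2}.
Round 3, table 5: eliminating its round and table leaves {2}.
Round 4, table 1: eliminating its round and table leaves {6}.
Round 5, table 2: eliminating its round and table leaves {2}.
Round 6, table 5: eliminating its round and table leaves {4}.
Only one assignment across all blanks avoids any round or table repeat, giving 1 completion.

1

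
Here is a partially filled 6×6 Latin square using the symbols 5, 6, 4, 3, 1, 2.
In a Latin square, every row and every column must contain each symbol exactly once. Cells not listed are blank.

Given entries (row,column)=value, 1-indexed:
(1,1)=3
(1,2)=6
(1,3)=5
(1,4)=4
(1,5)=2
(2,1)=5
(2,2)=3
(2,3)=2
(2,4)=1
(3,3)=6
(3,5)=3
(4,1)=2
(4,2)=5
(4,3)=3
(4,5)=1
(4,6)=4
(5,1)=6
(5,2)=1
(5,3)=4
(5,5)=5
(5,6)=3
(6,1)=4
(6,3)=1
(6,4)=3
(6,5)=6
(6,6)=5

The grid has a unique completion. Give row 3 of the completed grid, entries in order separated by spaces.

Row 3, column 1: row 3 has {6, 3} and column 1 has {5, 6, 4, 3, 2}, leaving only 1.
Row 3, column 6: row 3 has {6, 3, 1} and column 6 has {5, 4, 3}, leaving only 2.
Row 3, column 2: row 3 has {6, 3, 1, 2} and column 2 has {5, 6, 3, 1}, leaving only 4.
Row 3, column 4: row 3 has {6, 4, 3, 1, 2} and column 4 has {4, 3, 1}, leaving only 5.
So row 3 reads: 1 4 6 5 3 2.

1 4 6 5 3 2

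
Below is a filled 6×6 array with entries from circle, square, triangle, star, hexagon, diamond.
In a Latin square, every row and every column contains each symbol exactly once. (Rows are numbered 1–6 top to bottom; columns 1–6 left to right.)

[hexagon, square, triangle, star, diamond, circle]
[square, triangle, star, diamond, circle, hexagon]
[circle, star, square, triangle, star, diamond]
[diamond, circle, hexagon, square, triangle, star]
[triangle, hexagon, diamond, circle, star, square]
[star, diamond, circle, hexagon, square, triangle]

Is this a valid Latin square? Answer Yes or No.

No

Column 5 contains star twice (at rows 3 and 5), so it is not a permutation.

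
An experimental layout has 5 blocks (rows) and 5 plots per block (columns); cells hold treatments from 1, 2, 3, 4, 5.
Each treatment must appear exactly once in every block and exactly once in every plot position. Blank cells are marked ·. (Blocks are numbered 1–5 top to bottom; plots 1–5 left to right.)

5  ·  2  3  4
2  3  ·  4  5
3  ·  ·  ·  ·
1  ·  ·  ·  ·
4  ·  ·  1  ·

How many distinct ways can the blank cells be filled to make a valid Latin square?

Block 1, plot 2: eliminating its block and plot leaves {1}.
Block 2, plot 3: eliminating its block and plot leaves {1}.
Block 3, plot 2: eliminating its block and plot leaves {1, 2, 4, 5}.
Block 3, plot 3: eliminating its block and plot leaves {1, 4, 5}.
Block 3, plot 4: eliminating its block and plot leaves {2, 5}.
Block 3, plot 5: eliminating its block and plot leaves {1, 2}.
Block 4, plot 2: eliminating its block and plot leaves {2, 4, 5}.
Block 4, plot 3: eliminating its block and plot leaves {3, 4, 5}.
Block 4, plot 4: eliminating its block and plot leaves {2, 5}.
Block 4, plot 5: eliminating its block and plot leaves {2, 3}.
Block 5, plot 2: eliminating its block and plot leaves {2, 5}.
Block 5, plot 3: eliminating its block and plot leaves {3, 5}.
Block 5, plot 5: eliminating its block and plot leaves {2, 3}.
Enumerating the assignments across these blanks that avoid any block or plot repeat gives 3 completions.

3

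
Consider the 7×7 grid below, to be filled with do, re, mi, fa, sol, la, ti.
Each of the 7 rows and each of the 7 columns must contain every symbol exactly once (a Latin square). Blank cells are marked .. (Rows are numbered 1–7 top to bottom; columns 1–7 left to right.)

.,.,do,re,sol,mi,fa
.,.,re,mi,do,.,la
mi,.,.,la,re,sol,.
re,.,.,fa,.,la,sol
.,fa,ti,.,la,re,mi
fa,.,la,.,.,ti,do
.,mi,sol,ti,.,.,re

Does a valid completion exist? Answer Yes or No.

Row 2, column 6: row 2 has {do, re, mi, la} and column 6 has {re, mi, sol, la, ti}, so it must be fa.
Row 3, column 3: row 3 has {re, mi, sol, la} and column 3 has {do, re, sol, la, ti}, so it must be fa.
Row 3, column 7: row 3 has {re, mi, fa, sol, la} and column 7 has {do, re, mi, fa, sol, la}, so it must be ti.
Row 3, column 2: row 3 has {re, mi, fa, sol, la, ti} and column 2 has {mi, fa}, so it must be do.
Row 4, column 2: row 4 has {re, fa, sol, la} and column 2 has {do, mi, fa}, so it must be ti.
Row 1, column 2: row 1 has {do, re, mi, fa, sol} and column 2 has {do, mi, fa, ti}, so it must be la.
Row 1, column 1: row 1 has {do, re, mi, fa, sol, la} and column 1 has {re, mi, fa}, so it must be ti.
Row 2, column 1: row 2 has {do, re, mi, fa, la} and column 1 has {re, mi, fa, ti}, so it must be sol.
Now row 2, column 2: row 2 together with column 2 already contain {do, re, mi, fa, sol, la, ti} — every symbol — so nothing can go there. The grid has no valid completion.

No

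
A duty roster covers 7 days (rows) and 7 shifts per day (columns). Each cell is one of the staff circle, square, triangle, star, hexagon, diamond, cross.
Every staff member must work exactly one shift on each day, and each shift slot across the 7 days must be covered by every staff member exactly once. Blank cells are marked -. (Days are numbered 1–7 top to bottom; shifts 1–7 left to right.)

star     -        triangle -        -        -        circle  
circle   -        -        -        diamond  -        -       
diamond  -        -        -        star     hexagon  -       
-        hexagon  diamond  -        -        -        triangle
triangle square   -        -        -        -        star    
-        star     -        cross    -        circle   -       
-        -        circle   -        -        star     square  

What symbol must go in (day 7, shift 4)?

diamond

Day 3, shift 7: day 3 has {star, hexagon, diamond} and shift 7 has {circle, square, triangle, star}, leaving only cross.
Day 2, shift 7: day 2 has {circle, diamond} and shift 7 has {circle, square, triangle, star, cross}, leaving only hexagon.
Day 3, shift 3: day 3 has {star, hexagon, diamond, cross} and shift 3 has {circle, triangle, diamond}, leaving only square.
Day 6, shift 3: day 6 has {circle, star, cross} and shift 3 has {circle, square, triangle, diamond}, leaving only hexagon.
Day 5, shift 3: day 5 has {square, triangle, star} and shift 3 has {circle, square, triangle, hexagon, diamond}, leaving only cross.
Day 2, shift 3: day 2 has {circle, hexagon, diamond} and shift 3 has {circle, square, triangle, hexagon, diamond, cross}, leaving only star.
Day 5, shift 6: day 5 has {square, triangle, star, cross} and shift 6 has {circle, star, hexagon}, leaving only diamond.
Day 6, shift 1: day 6 has {circle, star, hexagon, cross} and shift 1 has {circle, triangle, star, diamond}, leaving only square.
Day 4, shift 1: day 4 has {triangle, hexagon, diamond} and shift 1 has {circle, square, triangle, star, diamond}, leaving only cross.
Day 4, shift 6: day 4 has {triangle, hexagon, diamond, cross} and shift 6 has {circle, star, hexagon, diamond}, leaving only square.
Day 1, shift 6: day 1 has {circle, triangle, star} and shift 6 has {circle, square, star, hexagon, diamond}, leaving only cross.
Day 1, shift 2: day 1 has {circle, triangle, star, cross} and shift 2 has {square, star, hexagon}, leaving only diamond.
Day 2, shift 6: day 2 has {circle, star, hexagon, diamond} and shift 6 has {circle, square, star, hexagon, diamond, cross}, leaving only triangle.
Day 2, shift 2: day 2 has {circle, triangle, star, hexagon, diamond} and shift 2 has {square, star, hexagon, diamond}, leaving only cross.
Day 2, shift 4: day 2 has {circle, triangle, star, hexagon, diamond, cross} and shift 4 has {cross}, leaving only square.
Day 1, shift 4: day 1 has {circle, triangle, star, diamond, cross} and shift 4 has {square, cross}, leaving only hexagon.
Day 1, shift 5: day 1 has {circle, triangle, star, hexagon, diamond, cross} and shift 5 has {star, diamond}, leaving only square.
Day 4, shift 5: day 4 has {square, triangle, hexagon, diamond, cross} and shift 5 has {square, star, diamond}, leaving only circle.
Day 4, shift 4: day 4 has {circle, square, triangle, hexagon, diamond, cross} and shift 4 has {square, hexagon, cross}, leaving only star.
Day 5, shift 4: day 5 has {square, triangle, star, diamond, cross} and shift 4 has {square, star, hexagon, cross}, leaving only circle.
Day 3, shift 4: day 3 has {square, star, hexagon, diamond, cross} and shift 4 has {circle, square, star, hexagon, cross}, leaving only triangle.
Day 7 already has {circle, square, star} and shift 4 already has {circle, square, triangle, star, hexagon, cross}, so day 7, shift 4 must be diamond.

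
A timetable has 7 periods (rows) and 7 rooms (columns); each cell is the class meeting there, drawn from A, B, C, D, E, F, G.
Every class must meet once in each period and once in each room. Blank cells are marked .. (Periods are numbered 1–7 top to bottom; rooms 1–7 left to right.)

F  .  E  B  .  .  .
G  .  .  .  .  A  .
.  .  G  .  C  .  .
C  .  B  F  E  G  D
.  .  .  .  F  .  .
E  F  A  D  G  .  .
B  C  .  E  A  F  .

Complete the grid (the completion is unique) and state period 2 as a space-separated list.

G D F C B A E

Period 2, room 4: period 2 has {A, G} and room 4 has {B, D, E, F}, leaving only C.
Period 1, room 5: period 1 has {B, E, F} and room 5 has {A, C, E, F, G}, leaving only D.
Period 2, room 5: period 2 has {A, C, G} and room 5 has {A, C, D, E, F, G}, leaving only B.
Period 1, room 6: period 1 has {B, D, E, F} and room 6 has {A, F, G}, leaving only C.
Period 3, room 4: period 3 has {C, G} and room 4 has {B, C, D, E, F}, leaving only A.
Period 3, room 1: period 3 has {A, C, G} and room 1 has {B, C, E, F, G}, leaving only D.
Period 4, room 2: period 4 has {B, C, D, E, F, G} and room 2 has {C, F}, leaving only A.
Period 1, room 2: period 1 has {B, C, D, E, F} and room 2 has {A, C, F}, leaving only G.
Period 1, room 7: period 1 has {B, C, D, E, F, G} and room 7 has {D}, leaving only A.
Period 5, room 1: period 5 has {F} and room 1 has {B, C, D, E, F, G}, leaving only A.
Period 5, room 4: period 5 has {A, F} and room 4 has {A, B, C, D, E, F}, leaving only G.
Period 6, room 6: period 6 has {A, D, E, F, G} and room 6 has {A, C, F, G}, leaving only B.
Period 3, room 6: period 3 has {A, C, D, G} and room 6 has {A, B, C, F, G}, leaving only E.
Period 3, room 2: period 3 has {A, C, D, E, G} and room 2 has {A, C, F, G}, leaving only B.
Period 3, room 7: period 3 has {A, B, C, D, E, G} and room 7 has {A, D}, leaving only F.
Period 2, room 7: period 2 has {A, B, C, G} and room 7 has {A, D, F}, leaving only E.
Period 2, room 2: period 2 has {A, B, C, E, G} and room 2 has {A, B, C, F, G}, leaving only D.
Period 2, room 3: period 2 has {A, B, C, D, E, G} and room 3 has {A, B, E, G}, leaving only F.
So period 2 reads: G D F C B A E.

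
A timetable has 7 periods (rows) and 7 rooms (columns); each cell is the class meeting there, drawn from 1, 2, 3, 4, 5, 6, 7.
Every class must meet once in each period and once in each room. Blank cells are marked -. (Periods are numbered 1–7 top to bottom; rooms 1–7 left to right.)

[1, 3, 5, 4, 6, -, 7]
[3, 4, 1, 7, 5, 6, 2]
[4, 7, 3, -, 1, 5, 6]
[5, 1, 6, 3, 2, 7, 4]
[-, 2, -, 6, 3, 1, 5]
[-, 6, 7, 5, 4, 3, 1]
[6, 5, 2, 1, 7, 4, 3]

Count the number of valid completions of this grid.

1

Period 1, room 6: eliminating its period and room leaves {2}.
Period 3, room 4: eliminating its period and room leaves {2}.
Period 5, room 1: eliminating its period and room leaves {7}.
Period 5, room 3: eliminating its period and room leaves {4}.
Period 6, room 1: eliminating its period and room leaves {2}.
Only one assignment across all blanks avoids any period or room repeat, giving 1 completion.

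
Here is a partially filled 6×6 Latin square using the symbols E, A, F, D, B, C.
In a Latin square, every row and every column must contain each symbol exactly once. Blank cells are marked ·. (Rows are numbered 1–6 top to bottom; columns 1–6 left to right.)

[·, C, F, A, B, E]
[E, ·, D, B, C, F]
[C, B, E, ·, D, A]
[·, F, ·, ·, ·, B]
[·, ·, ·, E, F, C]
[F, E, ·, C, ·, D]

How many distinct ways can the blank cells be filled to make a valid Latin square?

1

Row 1, column 1: eliminating its row and column leaves {D}.
Row 2, column 2: eliminating its row and column leaves {A}.
Row 3, column 4: eliminating its row and column leaves {F}.
Row 4, column 1: eliminating its row and column leaves {A, D}.
Row 4, column 3: eliminating its row and column leaves {A, C}.
Row 4, column 4: eliminating its row and column leaves {D}.
Row 4, column 5: eliminating its row and column leaves {E, A}.
Row 5, column 1: eliminating its row and column leaves {A, D, B}.
Row 5, column 2: eliminating its row and column leaves {A, D}.
Row 5, column 3: eliminating its row and column leaves {A, B}.
Row 6, column 3: eliminating its row and column leaves {A, B}.
Row 6, column 5: eliminating its row and column leaves {A}.
Only one assignment across all blanks avoids any row or column repeat, giving 1 completion.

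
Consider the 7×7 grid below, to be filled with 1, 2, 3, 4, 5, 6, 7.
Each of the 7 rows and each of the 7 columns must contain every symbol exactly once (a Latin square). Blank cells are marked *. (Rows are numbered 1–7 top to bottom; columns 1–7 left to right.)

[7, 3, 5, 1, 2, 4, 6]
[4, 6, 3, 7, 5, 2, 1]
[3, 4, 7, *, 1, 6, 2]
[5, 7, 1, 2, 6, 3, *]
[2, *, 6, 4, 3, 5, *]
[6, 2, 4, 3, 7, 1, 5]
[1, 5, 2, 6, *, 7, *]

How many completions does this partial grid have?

Row 3, column 4: eliminating its row and column leaves {5}.
Row 4, column 7: eliminating its row and column leaves {4}.
Row 5, column 2: eliminating its row and column leaves {1}.
Row 5, column 7: eliminating its row and column leaves {7}.
Row 7, column 5: eliminating its row and column leaves {4}.
Row 7, column 7: eliminating its row and column leaves {3, 4}.
Only one assignment across all blanks avoids any row or column repeat, giving 1 completion.

1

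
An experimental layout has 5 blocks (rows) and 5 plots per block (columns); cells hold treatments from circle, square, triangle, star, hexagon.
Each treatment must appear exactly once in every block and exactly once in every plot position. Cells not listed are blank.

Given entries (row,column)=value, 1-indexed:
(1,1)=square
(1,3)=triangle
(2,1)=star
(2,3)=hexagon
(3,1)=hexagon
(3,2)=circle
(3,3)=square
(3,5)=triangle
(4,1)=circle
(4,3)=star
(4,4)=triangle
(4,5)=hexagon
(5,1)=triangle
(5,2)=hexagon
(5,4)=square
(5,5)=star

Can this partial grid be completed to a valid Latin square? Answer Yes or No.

No block or plot among the givens repeats a symbol, and propagating forced cells runs into no contradiction.
One valid completion exists (for instance, square star triangle hexagon circle / star triangle hexagon circle square / hexagon circle square star triangle / circle square star triangle hexagon / triangle hexagon circle square star).

Yes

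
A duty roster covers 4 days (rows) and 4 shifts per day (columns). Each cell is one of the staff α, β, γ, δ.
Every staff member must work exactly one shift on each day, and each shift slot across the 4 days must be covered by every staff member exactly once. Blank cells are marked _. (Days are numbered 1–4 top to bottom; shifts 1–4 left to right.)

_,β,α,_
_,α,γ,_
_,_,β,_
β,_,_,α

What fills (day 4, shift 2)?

Day 2, shift 1: day 2 has {α, γ} and shift 1 has {β}, leaving only δ.
Day 1, shift 1: day 1 has {α, β} and shift 1 has {β, δ}, leaving only γ.
Day 1, shift 4: day 1 has {α, β, γ} and shift 4 has {α}, leaving only δ.
Day 2, shift 4: day 2 has {α, γ, δ} and shift 4 has {α, δ}, leaving only β.
Day 3, shift 1: day 3 has {β} and shift 1 has {β, γ, δ}, leaving only α.
Day 3, shift 4: day 3 has {α, β} and shift 4 has {α, β, δ}, leaving only γ.
Day 3, shift 2: day 3 has {α, β, γ} and shift 2 has {α, β}, leaving only δ.
Day 4 already has {α, β} and shift 2 already has {α, β, δ}, so day 4, shift 2 must be γ.

γ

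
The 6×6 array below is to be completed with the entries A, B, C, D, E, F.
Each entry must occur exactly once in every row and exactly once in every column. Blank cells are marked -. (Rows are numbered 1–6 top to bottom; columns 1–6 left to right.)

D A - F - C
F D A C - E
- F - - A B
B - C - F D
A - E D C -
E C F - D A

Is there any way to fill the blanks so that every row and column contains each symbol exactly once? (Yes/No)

No row or column among the givens repeats a symbol, and propagating forced cells runs into no contradiction.
One valid completion exists (for instance, D A B F E C / F D A C B E / C F D E A B / B E C A F D / A B E D C F / E C F B D A).

Yes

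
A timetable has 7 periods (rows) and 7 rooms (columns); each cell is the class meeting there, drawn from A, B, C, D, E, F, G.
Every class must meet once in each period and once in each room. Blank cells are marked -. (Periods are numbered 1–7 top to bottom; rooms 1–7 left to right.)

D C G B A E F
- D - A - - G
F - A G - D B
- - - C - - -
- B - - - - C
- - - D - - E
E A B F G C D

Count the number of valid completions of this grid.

Period 2, room 1: eliminating its period and room leaves {B, C}.
Period 2, room 3: eliminating its period and room leaves {C, E, F}.
Period 2, room 5: eliminating its period and room leaves {B, C, E, F}.
Period 2, room 6: eliminating its period and room leaves {B, F}.
Period 3, room 2: eliminating its period and room leaves {E}.
Period 3, room 5: eliminating its period and room leaves {C, E}.
Period 4, room 1: eliminating its period and room leaves {A, B, G}.
Period 4, room 2: eliminating its period and room leaves {E, F, G}.
Period 4, room 3: eliminating its period and room leaves {D, E, F}.
Period 4, room 5: eliminating its period and room leaves {B, D, E, F}.
Period 4, room 6: eliminating its period and room leaves {A, B, F, G}.
Period 4, room 7: eliminating its period and room leaves {A}.
Period 5, room 1: eliminating its period and room leaves {A, G}.
Period 5, room 3: eliminating its period and room leaves {D, E, F}.
Period 5, room 4: eliminating its period and room leaves {E}.
Period 5, room 5: eliminating its period and room leaves {D, E, F}.
Period 5, room 6: eliminating its period and room leaves {A, F, G}.
Period 6, room 1: eliminating its period and room leaves {A, B, C, G}.
Period 6, room 2: eliminating its period and room leaves {F, G}.
Period 6, room 3: eliminating its period and room leaves {C, F}.
Period 6, room 5: eliminating its period and room leaves {B, C, F}.
Period 6, room 6: eliminating its period and room leaves {A, B, F, G}.
Enumerating the assignments across these blanks that avoid any period or room repeat gives 9 completions.

9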